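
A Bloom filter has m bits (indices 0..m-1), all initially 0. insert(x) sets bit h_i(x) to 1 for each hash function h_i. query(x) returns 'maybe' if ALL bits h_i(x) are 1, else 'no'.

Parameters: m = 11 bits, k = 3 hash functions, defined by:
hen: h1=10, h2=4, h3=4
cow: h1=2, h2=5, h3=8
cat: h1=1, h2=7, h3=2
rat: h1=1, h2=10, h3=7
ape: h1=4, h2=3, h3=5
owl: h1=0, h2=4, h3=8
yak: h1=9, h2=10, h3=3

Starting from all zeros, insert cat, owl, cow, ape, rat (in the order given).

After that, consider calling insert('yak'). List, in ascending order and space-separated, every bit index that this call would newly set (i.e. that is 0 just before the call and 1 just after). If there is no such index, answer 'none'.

Start: bits=00000000000
After insert 'cat': sets bits 1 2 7 -> bits=01100001000
After insert 'owl': sets bits 0 4 8 -> bits=11101001100
After insert 'cow': sets bits 2 5 8 -> bits=11101101100
After insert 'ape': sets bits 3 4 5 -> bits=11111101100
After insert 'rat': sets bits 1 7 10 -> bits=11111101101
insert 'yak' would touch bits 3 9 10; currently bit3=1, bit9=0, bit10=1
Bits that are 0 among those (would change 0->1): 9

Answer: 9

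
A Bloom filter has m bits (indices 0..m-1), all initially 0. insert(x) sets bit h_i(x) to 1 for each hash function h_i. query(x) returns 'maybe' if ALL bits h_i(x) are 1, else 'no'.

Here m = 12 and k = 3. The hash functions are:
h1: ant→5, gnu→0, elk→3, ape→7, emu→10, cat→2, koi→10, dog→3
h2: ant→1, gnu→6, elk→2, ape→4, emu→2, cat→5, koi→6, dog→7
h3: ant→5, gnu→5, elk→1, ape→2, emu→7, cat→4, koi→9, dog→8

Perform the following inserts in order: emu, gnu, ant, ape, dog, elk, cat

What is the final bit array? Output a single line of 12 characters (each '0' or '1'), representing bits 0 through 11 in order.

Start: bits=000000000000
After insert 'emu': sets bits 2 7 10 -> bits=001000010010
After insert 'gnu': sets bits 0 5 6 -> bits=101001110010
After insert 'ant': sets bits 1 5 -> bits=111001110010
After insert 'ape': sets bits 2 4 7 -> bits=111011110010
After insert 'dog': sets bits 3 7 8 -> bits=111111111010
After insert 'elk': sets bits 1 2 3 -> bits=111111111010
After insert 'cat': sets bits 2 4 5 -> bits=111111111010

Answer: 111111111010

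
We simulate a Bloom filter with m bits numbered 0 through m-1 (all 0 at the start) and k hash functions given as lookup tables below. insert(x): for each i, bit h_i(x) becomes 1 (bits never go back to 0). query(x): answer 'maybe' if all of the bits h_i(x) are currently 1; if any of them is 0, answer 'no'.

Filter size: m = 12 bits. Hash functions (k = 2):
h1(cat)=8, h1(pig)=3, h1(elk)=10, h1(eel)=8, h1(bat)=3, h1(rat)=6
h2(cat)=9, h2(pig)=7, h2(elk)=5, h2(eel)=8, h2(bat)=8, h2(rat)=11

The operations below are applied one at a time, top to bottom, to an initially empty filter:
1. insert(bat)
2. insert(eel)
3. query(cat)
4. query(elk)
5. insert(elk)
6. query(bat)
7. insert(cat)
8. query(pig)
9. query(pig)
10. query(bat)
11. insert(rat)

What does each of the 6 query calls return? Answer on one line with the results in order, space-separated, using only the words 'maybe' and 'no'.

Answer: no no maybe no no maybe

Derivation:
Start: bits=000000000000
Op 1: insert bat -> sets bits 3 8 -> bits=000100001000
Op 2: insert eel -> sets bits 8 -> bits=000100001000
Op 3: query cat -> checks bit8=1, bit9=0 (has a 0) -> no
Op 4: query elk -> checks bit5=0, bit10=0 (has a 0) -> no
Op 5: insert elk -> sets bits 5 10 -> bits=000101001010
Op 6: query bat -> checks bit3=1, bit8=1 (all 1) -> maybe
Op 7: insert cat -> sets bits 8 9 -> bits=000101001110
Op 8: query pig -> checks bit3=1, bit7=0 (has a 0) -> no
Op 9: query pig -> checks bit3=1, bit7=0 (has a 0) -> no
Op 10: query bat -> checks bit3=1, bit8=1 (all 1) -> maybe
Op 11: insert rat -> sets bits 6 11 -> bits=000101101111
Query results in order: no no maybe no no maybe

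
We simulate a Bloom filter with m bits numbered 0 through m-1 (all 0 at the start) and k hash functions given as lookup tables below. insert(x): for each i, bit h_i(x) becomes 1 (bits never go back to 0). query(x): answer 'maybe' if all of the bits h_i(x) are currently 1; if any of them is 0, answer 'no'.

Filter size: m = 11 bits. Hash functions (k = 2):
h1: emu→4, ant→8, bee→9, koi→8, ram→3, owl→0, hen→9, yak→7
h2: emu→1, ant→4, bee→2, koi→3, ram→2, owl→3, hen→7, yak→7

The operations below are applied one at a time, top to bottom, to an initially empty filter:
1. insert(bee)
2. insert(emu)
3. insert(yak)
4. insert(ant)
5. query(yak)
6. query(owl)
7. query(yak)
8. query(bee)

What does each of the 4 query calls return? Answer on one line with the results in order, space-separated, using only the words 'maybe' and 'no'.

Answer: maybe no maybe maybe

Derivation:
Start: bits=00000000000
Op 1: insert bee -> sets bits 2 9 -> bits=00100000010
Op 2: insert emu -> sets bits 1 4 -> bits=01101000010
Op 3: insert yak -> sets bits 7 -> bits=01101001010
Op 4: insert ant -> sets bits 4 8 -> bits=01101001110
Op 5: query yak -> checks bit7=1 (all 1) -> maybe
Op 6: query owl -> checks bit0=0, bit3=0 (has a 0) -> no
Op 7: query yak -> checks bit7=1 (all 1) -> maybe
Op 8: query bee -> checks bit2=1, bit9=1 (all 1) -> maybe
Query results in order: maybe no maybe maybe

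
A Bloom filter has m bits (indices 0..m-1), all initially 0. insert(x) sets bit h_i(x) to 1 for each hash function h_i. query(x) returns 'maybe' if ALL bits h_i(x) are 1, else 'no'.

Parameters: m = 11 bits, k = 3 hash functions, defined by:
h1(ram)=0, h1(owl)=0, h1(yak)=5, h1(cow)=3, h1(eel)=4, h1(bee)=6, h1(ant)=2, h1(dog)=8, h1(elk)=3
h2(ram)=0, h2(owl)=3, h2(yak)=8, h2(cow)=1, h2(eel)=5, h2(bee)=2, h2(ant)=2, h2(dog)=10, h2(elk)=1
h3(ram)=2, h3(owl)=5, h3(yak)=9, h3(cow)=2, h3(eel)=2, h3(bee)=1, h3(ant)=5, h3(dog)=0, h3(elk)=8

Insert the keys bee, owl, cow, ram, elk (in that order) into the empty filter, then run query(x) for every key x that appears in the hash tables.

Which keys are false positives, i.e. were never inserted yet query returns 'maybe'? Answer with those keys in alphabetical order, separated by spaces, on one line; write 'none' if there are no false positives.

Answer: ant

Derivation:
Start: bits=00000000000
After insert 'bee': sets bits 1 2 6 -> bits=01100010000
After insert 'owl': sets bits 0 3 5 -> bits=11110110000
After insert 'cow': sets bits 1 2 3 -> bits=11110110000
After insert 'ram': sets bits 0 2 -> bits=11110110000
After insert 'elk': sets bits 1 3 8 -> bits=11110110100
Not inserted: ant dog eel yak — query each against bits=11110110100:
query ant: checks bit2=1, bit5=1 (all 1) -> maybe => FALSE POSITIVE
query dog: checks bit0=1, bit8=1, bit10=0 (has a 0) -> no => not a false positive
query eel: checks bit2=1, bit4=0, bit5=1 (has a 0) -> no => not a false positive
query yak: checks bit5=1, bit8=1, bit9=0 (has a 0) -> no => not a false positive
False positives (alphabetical): ant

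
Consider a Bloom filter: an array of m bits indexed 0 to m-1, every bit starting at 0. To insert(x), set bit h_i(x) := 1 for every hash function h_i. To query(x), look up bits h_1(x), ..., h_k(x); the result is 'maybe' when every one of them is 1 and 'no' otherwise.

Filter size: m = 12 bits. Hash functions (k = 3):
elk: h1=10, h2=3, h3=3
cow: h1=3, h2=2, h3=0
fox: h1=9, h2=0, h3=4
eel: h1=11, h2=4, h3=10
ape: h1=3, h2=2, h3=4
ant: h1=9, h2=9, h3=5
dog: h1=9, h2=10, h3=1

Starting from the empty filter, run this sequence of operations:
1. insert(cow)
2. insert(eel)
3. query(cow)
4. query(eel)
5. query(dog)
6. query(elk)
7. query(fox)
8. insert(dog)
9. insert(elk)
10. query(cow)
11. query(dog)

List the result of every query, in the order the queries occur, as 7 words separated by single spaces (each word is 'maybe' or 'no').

Start: bits=000000000000
Op 1: insert cow -> sets bits 0 2 3 -> bits=101100000000
Op 2: insert eel -> sets bits 4 10 11 -> bits=101110000011
Op 3: query cow -> checks bit0=1, bit2=1, bit3=1 (all 1) -> maybe
Op 4: query eel -> checks bit4=1, bit10=1, bit11=1 (all 1) -> maybe
Op 5: query dog -> checks bit1=0, bit9=0, bit10=1 (has a 0) -> no
Op 6: query elk -> checks bit3=1, bit10=1 (all 1) -> maybe
Op 7: query fox -> checks bit0=1, bit4=1, bit9=0 (has a 0) -> no
Op 8: insert dog -> sets bits 1 9 10 -> bits=111110000111
Op 9: insert elk -> sets bits 3 10 -> bits=111110000111
Op 10: query cow -> checks bit0=1, bit2=1, bit3=1 (all 1) -> maybe
Op 11: query dog -> checks bit1=1, bit9=1, bit10=1 (all 1) -> maybe
Query results in order: maybe maybe no maybe no maybe maybe

Answer: maybe maybe no maybe no maybe maybe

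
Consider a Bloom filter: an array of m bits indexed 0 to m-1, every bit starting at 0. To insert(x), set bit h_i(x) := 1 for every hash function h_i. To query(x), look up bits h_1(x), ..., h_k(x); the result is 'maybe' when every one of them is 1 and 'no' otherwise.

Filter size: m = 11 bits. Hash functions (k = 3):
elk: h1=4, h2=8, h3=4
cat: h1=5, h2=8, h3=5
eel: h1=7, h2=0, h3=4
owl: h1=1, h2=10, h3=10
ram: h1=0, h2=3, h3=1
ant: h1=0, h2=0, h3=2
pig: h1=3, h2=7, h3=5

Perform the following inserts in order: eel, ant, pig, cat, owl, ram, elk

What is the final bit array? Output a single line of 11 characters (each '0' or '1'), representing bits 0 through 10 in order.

Start: bits=00000000000
After insert 'eel': sets bits 0 4 7 -> bits=10001001000
After insert 'ant': sets bits 0 2 -> bits=10101001000
After insert 'pig': sets bits 3 5 7 -> bits=10111101000
After insert 'cat': sets bits 5 8 -> bits=10111101100
After insert 'owl': sets bits 1 10 -> bits=11111101101
After insert 'ram': sets bits 0 1 3 -> bits=11111101101
After insert 'elk': sets bits 4 8 -> bits=11111101101

Answer: 11111101101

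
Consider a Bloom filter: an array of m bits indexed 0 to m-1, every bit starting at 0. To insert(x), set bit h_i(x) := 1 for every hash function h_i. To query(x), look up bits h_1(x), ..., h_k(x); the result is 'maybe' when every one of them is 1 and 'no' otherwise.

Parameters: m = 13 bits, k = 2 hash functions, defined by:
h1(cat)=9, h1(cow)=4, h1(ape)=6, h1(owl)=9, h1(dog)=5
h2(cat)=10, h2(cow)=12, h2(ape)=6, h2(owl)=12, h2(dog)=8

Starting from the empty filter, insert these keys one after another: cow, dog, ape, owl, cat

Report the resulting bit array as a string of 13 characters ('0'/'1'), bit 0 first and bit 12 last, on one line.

Answer: 0000111011101

Derivation:
Start: bits=0000000000000
After insert 'cow': sets bits 4 12 -> bits=0000100000001
After insert 'dog': sets bits 5 8 -> bits=0000110010001
After insert 'ape': sets bits 6 -> bits=0000111010001
After insert 'owl': sets bits 9 12 -> bits=0000111011001
After insert 'cat': sets bits 9 10 -> bits=0000111011101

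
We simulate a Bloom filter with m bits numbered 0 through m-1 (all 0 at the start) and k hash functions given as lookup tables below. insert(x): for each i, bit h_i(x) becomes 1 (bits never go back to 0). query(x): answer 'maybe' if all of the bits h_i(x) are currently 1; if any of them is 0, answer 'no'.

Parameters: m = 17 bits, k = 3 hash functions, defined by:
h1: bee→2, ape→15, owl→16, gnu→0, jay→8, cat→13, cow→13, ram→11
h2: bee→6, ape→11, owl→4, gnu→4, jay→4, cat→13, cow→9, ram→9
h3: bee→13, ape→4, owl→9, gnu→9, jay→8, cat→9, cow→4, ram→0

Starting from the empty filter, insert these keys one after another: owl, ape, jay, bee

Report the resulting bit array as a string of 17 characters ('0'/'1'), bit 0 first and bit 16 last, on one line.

Answer: 00101010110101011

Derivation:
Start: bits=00000000000000000
After insert 'owl': sets bits 4 9 16 -> bits=00001000010000001
After insert 'ape': sets bits 4 11 15 -> bits=00001000010100011
After insert 'jay': sets bits 4 8 -> bits=00001000110100011
After insert 'bee': sets bits 2 6 13 -> bits=00101010110101011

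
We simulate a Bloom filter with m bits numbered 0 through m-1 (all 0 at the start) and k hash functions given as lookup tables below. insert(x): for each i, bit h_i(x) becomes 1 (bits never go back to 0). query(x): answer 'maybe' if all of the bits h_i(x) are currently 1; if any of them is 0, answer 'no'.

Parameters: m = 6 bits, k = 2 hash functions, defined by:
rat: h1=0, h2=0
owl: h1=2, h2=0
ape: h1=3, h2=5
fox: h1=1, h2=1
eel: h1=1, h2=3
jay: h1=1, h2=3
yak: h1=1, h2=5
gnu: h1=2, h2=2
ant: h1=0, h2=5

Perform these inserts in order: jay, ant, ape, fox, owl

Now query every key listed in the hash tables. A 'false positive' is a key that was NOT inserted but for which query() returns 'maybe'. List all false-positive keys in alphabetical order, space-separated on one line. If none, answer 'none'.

Start: bits=000000
After insert 'jay': sets bits 1 3 -> bits=010100
After insert 'ant': sets bits 0 5 -> bits=110101
After insert 'ape': sets bits 3 5 -> bits=110101
After insert 'fox': sets bits 1 -> bits=110101
After insert 'owl': sets bits 0 2 -> bits=111101
Not inserted: eel gnu rat yak — query each against bits=111101:
query eel: checks bit1=1, bit3=1 (all 1) -> maybe => FALSE POSITIVE
query gnu: checks bit2=1 (all 1) -> maybe => FALSE POSITIVE
query rat: checks bit0=1 (all 1) -> maybe => FALSE POSITIVE
query yak: checks bit1=1, bit5=1 (all 1) -> maybe => FALSE POSITIVE
False positives (alphabetical): eel gnu rat yak

Answer: eel gnu rat yak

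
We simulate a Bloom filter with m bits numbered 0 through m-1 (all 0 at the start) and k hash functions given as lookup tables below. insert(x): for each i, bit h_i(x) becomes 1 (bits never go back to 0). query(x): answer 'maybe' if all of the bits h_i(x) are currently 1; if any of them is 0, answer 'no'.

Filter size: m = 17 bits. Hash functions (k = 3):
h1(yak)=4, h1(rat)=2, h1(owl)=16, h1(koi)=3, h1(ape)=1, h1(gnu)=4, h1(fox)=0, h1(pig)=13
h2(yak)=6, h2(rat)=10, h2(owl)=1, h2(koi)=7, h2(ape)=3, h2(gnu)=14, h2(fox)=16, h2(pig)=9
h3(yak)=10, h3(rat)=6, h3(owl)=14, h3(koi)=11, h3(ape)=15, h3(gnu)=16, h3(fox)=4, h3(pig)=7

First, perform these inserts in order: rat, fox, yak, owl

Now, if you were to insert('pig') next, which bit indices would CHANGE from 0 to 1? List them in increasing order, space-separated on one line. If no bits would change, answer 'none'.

Start: bits=00000000000000000
After insert 'rat': sets bits 2 6 10 -> bits=00100010001000000
After insert 'fox': sets bits 0 4 16 -> bits=10101010001000001
After insert 'yak': sets bits 4 6 10 -> bits=10101010001000001
After insert 'owl': sets bits 1 14 16 -> bits=11101010001000101
insert 'pig' would touch bits 7 9 13; currently bit7=0, bit9=0, bit13=0
Bits that are 0 among those (would change 0->1): 7 9 13

Answer: 7 9 13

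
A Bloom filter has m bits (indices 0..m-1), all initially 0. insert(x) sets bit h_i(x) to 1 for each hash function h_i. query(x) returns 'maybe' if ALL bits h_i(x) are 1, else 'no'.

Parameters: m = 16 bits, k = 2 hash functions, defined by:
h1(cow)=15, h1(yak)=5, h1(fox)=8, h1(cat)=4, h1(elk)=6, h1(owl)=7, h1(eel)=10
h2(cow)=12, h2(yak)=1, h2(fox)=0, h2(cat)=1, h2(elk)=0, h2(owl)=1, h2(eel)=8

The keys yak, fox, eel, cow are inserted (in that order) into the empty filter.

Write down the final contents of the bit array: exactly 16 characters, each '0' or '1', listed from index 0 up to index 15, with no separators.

Answer: 1100010010101001

Derivation:
Start: bits=0000000000000000
After insert 'yak': sets bits 1 5 -> bits=0100010000000000
After insert 'fox': sets bits 0 8 -> bits=1100010010000000
After insert 'eel': sets bits 8 10 -> bits=1100010010100000
After insert 'cow': sets bits 12 15 -> bits=1100010010101001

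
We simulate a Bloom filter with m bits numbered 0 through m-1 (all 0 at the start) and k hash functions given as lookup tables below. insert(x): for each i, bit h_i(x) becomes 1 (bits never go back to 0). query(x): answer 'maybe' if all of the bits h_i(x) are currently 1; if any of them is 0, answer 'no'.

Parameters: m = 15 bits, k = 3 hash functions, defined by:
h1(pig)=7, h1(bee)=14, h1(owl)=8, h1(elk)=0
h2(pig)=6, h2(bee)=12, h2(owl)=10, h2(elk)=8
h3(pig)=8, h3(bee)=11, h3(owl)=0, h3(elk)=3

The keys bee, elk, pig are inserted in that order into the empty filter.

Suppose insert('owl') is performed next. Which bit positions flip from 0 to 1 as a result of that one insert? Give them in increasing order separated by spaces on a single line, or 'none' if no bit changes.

Answer: 10

Derivation:
Start: bits=000000000000000
After insert 'bee': sets bits 11 12 14 -> bits=000000000001101
After insert 'elk': sets bits 0 3 8 -> bits=100100001001101
After insert 'pig': sets bits 6 7 8 -> bits=100100111001101
insert 'owl' would touch bits 0 8 10; currently bit0=1, bit8=1, bit10=0
Bits that are 0 among those (would change 0->1): 10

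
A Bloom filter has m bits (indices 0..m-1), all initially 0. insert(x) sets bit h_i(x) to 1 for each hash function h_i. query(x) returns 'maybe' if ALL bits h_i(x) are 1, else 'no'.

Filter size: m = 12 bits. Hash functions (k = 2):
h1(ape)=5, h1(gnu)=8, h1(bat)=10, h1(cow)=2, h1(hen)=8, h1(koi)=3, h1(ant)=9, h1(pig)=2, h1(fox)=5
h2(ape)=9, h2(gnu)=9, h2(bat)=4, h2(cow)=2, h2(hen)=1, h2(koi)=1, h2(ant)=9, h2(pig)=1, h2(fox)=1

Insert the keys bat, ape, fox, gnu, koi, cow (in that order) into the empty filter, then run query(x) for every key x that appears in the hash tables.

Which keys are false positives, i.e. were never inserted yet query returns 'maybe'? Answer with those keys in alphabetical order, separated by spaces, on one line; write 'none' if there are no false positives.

Answer: ant hen pig

Derivation:
Start: bits=000000000000
After insert 'bat': sets bits 4 10 -> bits=000010000010
After insert 'ape': sets bits 5 9 -> bits=000011000110
After insert 'fox': sets bits 1 5 -> bits=010011000110
After insert 'gnu': sets bits 8 9 -> bits=010011001110
After insert 'koi': sets bits 1 3 -> bits=010111001110
After insert 'cow': sets bits 2 -> bits=011111001110
Not inserted: ant hen pig — query each against bits=011111001110:
query ant: checks bit9=1 (all 1) -> maybe => FALSE POSITIVE
query hen: checks bit1=1, bit8=1 (all 1) -> maybe => FALSE POSITIVE
query pig: checks bit1=1, bit2=1 (all 1) -> maybe => FALSE POSITIVE
False positives (alphabetical): ant hen pig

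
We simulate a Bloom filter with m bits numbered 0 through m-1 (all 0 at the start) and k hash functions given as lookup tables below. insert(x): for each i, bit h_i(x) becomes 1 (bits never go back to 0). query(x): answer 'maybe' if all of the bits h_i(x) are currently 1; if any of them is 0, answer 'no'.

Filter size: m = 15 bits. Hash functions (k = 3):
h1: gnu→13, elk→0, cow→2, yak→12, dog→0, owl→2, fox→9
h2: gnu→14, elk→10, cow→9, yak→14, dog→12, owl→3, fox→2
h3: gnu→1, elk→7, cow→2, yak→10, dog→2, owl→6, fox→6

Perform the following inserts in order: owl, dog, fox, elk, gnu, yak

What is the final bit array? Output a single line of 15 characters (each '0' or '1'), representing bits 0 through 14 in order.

Answer: 111100110110111

Derivation:
Start: bits=000000000000000
After insert 'owl': sets bits 2 3 6 -> bits=001100100000000
After insert 'dog': sets bits 0 2 12 -> bits=101100100000100
After insert 'fox': sets bits 2 6 9 -> bits=101100100100100
After insert 'elk': sets bits 0 7 10 -> bits=101100110110100
After insert 'gnu': sets bits 1 13 14 -> bits=111100110110111
After insert 'yak': sets bits 10 12 14 -> bits=111100110110111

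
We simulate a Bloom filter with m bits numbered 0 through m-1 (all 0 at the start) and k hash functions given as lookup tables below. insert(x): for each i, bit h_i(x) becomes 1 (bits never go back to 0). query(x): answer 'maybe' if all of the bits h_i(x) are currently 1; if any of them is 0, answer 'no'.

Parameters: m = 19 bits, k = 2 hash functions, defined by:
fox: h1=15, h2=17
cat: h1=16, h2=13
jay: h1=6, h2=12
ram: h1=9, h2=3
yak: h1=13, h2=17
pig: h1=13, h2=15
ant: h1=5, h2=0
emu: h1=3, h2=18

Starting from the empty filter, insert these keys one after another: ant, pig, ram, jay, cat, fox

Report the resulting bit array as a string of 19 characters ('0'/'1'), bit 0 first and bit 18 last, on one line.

Start: bits=0000000000000000000
After insert 'ant': sets bits 0 5 -> bits=1000010000000000000
After insert 'pig': sets bits 13 15 -> bits=1000010000000101000
After insert 'ram': sets bits 3 9 -> bits=1001010001000101000
After insert 'jay': sets bits 6 12 -> bits=1001011001001101000
After insert 'cat': sets bits 13 16 -> bits=1001011001001101100
After insert 'fox': sets bits 15 17 -> bits=1001011001001101110

Answer: 1001011001001101110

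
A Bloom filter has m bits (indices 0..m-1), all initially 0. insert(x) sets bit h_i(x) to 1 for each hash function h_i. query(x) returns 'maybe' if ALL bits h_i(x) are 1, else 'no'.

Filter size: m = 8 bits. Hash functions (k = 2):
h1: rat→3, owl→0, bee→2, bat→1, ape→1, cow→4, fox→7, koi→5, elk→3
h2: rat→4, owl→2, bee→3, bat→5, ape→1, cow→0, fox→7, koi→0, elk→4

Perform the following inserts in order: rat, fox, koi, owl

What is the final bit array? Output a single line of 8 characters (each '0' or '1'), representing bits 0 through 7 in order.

Start: bits=00000000
After insert 'rat': sets bits 3 4 -> bits=00011000
After insert 'fox': sets bits 7 -> bits=00011001
After insert 'koi': sets bits 0 5 -> bits=10011101
After insert 'owl': sets bits 0 2 -> bits=10111101

Answer: 10111101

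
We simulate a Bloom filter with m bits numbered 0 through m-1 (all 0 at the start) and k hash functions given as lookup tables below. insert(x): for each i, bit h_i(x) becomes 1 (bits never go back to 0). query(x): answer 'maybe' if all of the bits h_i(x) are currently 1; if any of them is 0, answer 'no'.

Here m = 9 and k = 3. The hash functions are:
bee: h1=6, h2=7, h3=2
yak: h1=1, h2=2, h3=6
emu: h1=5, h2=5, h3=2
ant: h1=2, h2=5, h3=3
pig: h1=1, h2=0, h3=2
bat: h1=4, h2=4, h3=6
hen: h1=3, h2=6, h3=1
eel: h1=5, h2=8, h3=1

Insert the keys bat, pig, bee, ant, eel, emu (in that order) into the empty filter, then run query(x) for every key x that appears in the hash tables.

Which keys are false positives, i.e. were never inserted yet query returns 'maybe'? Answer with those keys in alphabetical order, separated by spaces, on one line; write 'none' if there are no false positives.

Start: bits=000000000
After insert 'bat': sets bits 4 6 -> bits=000010100
After insert 'pig': sets bits 0 1 2 -> bits=111010100
After insert 'bee': sets bits 2 6 7 -> bits=111010110
After insert 'ant': sets bits 2 3 5 -> bits=111111110
After insert 'eel': sets bits 1 5 8 -> bits=111111111
After insert 'emu': sets bits 2 5 -> bits=111111111
Not inserted: hen yak — query each against bits=111111111:
query hen: checks bit1=1, bit3=1, bit6=1 (all 1) -> maybe => FALSE POSITIVE
query yak: checks bit1=1, bit2=1, bit6=1 (all 1) -> maybe => FALSE POSITIVE
False positives (alphabetical): hen yak

Answer: hen yak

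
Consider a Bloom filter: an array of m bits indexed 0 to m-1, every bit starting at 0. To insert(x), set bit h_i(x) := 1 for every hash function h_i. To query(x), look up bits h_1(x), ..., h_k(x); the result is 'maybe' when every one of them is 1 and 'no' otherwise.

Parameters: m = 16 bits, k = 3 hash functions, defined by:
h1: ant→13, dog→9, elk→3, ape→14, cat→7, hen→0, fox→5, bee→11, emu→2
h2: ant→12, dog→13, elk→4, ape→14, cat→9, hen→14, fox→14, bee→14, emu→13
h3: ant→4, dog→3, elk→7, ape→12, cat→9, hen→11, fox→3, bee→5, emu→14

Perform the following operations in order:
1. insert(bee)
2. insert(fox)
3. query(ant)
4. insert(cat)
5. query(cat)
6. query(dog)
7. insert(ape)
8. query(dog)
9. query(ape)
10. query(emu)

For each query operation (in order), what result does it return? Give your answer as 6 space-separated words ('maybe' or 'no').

Start: bits=0000000000000000
Op 1: insert bee -> sets bits 5 11 14 -> bits=0000010000010010
Op 2: insert fox -> sets bits 3 5 14 -> bits=0001010000010010
Op 3: query ant -> checks bit4=0, bit12=0, bit13=0 (has a 0) -> no
Op 4: insert cat -> sets bits 7 9 -> bits=0001010101010010
Op 5: query cat -> checks bit7=1, bit9=1 (all 1) -> maybe
Op 6: query dog -> checks bit3=1, bit9=1, bit13=0 (has a 0) -> no
Op 7: insert ape -> sets bits 12 14 -> bits=0001010101011010
Op 8: query dog -> checks bit3=1, bit9=1, bit13=0 (has a 0) -> no
Op 9: query ape -> checks bit12=1, bit14=1 (all 1) -> maybe
Op 10: query emu -> checks bit2=0, bit13=0, bit14=1 (has a 0) -> no
Query results in order: no maybe no no maybe no

Answer: no maybe no no maybe no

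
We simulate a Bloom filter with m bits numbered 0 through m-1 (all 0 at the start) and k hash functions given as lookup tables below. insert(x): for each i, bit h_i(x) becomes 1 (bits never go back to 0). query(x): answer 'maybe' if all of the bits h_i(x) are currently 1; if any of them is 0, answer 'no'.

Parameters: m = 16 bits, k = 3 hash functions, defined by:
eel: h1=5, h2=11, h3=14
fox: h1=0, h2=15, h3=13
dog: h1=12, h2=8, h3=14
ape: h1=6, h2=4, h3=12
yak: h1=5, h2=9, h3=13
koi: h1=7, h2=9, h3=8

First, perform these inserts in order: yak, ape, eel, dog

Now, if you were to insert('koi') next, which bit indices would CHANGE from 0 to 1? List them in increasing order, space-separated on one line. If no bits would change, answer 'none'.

Answer: 7

Derivation:
Start: bits=0000000000000000
After insert 'yak': sets bits 5 9 13 -> bits=0000010001000100
After insert 'ape': sets bits 4 6 12 -> bits=0000111001001100
After insert 'eel': sets bits 5 11 14 -> bits=0000111001011110
After insert 'dog': sets bits 8 12 14 -> bits=0000111011011110
insert 'koi' would touch bits 7 8 9; currently bit7=0, bit8=1, bit9=1
Bits that are 0 among those (would change 0->1): 7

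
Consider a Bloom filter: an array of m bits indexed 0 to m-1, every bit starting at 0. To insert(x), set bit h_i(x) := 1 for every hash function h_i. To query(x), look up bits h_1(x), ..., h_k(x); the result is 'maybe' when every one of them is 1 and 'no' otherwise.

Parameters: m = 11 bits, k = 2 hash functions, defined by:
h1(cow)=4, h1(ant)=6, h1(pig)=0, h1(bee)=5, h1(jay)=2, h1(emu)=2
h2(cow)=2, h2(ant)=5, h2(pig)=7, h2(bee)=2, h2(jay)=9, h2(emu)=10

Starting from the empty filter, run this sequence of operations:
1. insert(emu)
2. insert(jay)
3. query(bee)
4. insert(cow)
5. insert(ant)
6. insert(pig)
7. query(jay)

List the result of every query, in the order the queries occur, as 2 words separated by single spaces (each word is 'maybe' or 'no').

Start: bits=00000000000
Op 1: insert emu -> sets bits 2 10 -> bits=00100000001
Op 2: insert jay -> sets bits 2 9 -> bits=00100000011
Op 3: query bee -> checks bit2=1, bit5=0 (has a 0) -> no
Op 4: insert cow -> sets bits 2 4 -> bits=00101000011
Op 5: insert ant -> sets bits 5 6 -> bits=00101110011
Op 6: insert pig -> sets bits 0 7 -> bits=10101111011
Op 7: query jay -> checks bit2=1, bit9=1 (all 1) -> maybe
Query results in order: no maybe

Answer: no maybe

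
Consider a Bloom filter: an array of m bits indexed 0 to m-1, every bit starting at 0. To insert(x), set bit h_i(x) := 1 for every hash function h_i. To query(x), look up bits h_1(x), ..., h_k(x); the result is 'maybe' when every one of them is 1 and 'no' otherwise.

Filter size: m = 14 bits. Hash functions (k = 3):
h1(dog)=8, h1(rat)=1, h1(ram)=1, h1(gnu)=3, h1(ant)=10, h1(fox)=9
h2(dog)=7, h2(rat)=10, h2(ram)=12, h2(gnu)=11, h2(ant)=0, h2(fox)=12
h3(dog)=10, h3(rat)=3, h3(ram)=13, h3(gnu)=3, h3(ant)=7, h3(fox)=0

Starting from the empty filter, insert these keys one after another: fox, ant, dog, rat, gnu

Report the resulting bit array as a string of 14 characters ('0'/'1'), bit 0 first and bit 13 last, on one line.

Start: bits=00000000000000
After insert 'fox': sets bits 0 9 12 -> bits=10000000010010
After insert 'ant': sets bits 0 7 10 -> bits=10000001011010
After insert 'dog': sets bits 7 8 10 -> bits=10000001111010
After insert 'rat': sets bits 1 3 10 -> bits=11010001111010
After insert 'gnu': sets bits 3 11 -> bits=11010001111110

Answer: 11010001111110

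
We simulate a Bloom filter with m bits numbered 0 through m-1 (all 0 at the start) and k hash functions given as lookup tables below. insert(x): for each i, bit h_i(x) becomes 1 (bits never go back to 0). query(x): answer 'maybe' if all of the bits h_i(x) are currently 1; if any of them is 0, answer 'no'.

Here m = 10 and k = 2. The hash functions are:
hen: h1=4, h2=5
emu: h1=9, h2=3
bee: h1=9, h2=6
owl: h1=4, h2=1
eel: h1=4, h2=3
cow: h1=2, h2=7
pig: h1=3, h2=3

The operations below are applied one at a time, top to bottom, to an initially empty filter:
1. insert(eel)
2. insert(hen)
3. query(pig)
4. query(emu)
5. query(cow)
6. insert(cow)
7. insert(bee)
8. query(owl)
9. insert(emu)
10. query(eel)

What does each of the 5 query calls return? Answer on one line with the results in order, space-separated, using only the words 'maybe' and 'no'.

Answer: maybe no no no maybe

Derivation:
Start: bits=0000000000
Op 1: insert eel -> sets bits 3 4 -> bits=0001100000
Op 2: insert hen -> sets bits 4 5 -> bits=0001110000
Op 3: query pig -> checks bit3=1 (all 1) -> maybe
Op 4: query emu -> checks bit3=1, bit9=0 (has a 0) -> no
Op 5: query cow -> checks bit2=0, bit7=0 (has a 0) -> no
Op 6: insert cow -> sets bits 2 7 -> bits=0011110100
Op 7: insert bee -> sets bits 6 9 -> bits=0011111101
Op 8: query owl -> checks bit1=0, bit4=1 (has a 0) -> no
Op 9: insert emu -> sets bits 3 9 -> bits=0011111101
Op 10: query eel -> checks bit3=1, bit4=1 (all 1) -> maybe
Query results in order: maybe no no no maybe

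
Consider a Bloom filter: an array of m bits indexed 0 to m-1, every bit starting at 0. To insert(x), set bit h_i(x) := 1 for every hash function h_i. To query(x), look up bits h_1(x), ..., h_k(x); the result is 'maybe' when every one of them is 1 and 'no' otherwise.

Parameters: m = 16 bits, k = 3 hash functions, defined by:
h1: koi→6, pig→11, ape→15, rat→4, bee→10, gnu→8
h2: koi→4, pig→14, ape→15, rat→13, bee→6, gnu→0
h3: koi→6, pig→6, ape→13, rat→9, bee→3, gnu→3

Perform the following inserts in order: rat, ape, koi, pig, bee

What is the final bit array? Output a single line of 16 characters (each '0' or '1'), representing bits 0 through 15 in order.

Answer: 0001101001110111

Derivation:
Start: bits=0000000000000000
After insert 'rat': sets bits 4 9 13 -> bits=0000100001000100
After insert 'ape': sets bits 13 15 -> bits=0000100001000101
After insert 'koi': sets bits 4 6 -> bits=0000101001000101
After insert 'pig': sets bits 6 11 14 -> bits=0000101001010111
After insert 'bee': sets bits 3 6 10 -> bits=0001101001110111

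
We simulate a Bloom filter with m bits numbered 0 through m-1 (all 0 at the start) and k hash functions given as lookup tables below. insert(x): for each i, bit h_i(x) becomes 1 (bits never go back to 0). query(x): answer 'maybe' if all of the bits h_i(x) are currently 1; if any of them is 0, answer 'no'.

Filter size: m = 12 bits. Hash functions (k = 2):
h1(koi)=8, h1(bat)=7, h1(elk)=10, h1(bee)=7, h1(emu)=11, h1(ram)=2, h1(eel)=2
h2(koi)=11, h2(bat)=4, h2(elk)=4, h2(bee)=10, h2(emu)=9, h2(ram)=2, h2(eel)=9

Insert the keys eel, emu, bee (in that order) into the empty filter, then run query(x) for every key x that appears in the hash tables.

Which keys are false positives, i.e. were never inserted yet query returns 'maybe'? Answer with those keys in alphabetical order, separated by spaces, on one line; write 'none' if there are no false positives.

Answer: ram

Derivation:
Start: bits=000000000000
After insert 'eel': sets bits 2 9 -> bits=001000000100
After insert 'emu': sets bits 9 11 -> bits=001000000101
After insert 'bee': sets bits 7 10 -> bits=001000010111
Not inserted: bat elk koi ram — query each against bits=001000010111:
query bat: checks bit4=0, bit7=1 (has a 0) -> no => not a false positive
query elk: checks bit4=0, bit10=1 (has a 0) -> no => not a false positive
query koi: checks bit8=0, bit11=1 (has a 0) -> no => not a false positive
query ram: checks bit2=1 (all 1) -> maybe => FALSE POSITIVE
False positives (alphabetical): ram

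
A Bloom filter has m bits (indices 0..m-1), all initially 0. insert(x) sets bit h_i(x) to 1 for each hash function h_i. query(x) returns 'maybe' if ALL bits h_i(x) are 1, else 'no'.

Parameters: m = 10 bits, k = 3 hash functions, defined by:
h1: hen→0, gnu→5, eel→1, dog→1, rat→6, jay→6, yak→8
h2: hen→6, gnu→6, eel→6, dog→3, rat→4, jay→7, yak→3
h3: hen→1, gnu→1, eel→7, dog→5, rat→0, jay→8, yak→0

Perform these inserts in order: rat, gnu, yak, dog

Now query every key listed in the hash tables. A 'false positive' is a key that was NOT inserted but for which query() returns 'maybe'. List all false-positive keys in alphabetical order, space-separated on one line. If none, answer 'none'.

Start: bits=0000000000
After insert 'rat': sets bits 0 4 6 -> bits=1000101000
After insert 'gnu': sets bits 1 5 6 -> bits=1100111000
After insert 'yak': sets bits 0 3 8 -> bits=1101111010
After insert 'dog': sets bits 1 3 5 -> bits=1101111010
Not inserted: eel hen jay — query each against bits=1101111010:
query eel: checks bit1=1, bit6=1, bit7=0 (has a 0) -> no => not a false positive
query hen: checks bit0=1, bit1=1, bit6=1 (all 1) -> maybe => FALSE POSITIVE
query jay: checks bit6=1, bit7=0, bit8=1 (has a 0) -> no => not a false positive
False positives (alphabetical): hen

Answer: hen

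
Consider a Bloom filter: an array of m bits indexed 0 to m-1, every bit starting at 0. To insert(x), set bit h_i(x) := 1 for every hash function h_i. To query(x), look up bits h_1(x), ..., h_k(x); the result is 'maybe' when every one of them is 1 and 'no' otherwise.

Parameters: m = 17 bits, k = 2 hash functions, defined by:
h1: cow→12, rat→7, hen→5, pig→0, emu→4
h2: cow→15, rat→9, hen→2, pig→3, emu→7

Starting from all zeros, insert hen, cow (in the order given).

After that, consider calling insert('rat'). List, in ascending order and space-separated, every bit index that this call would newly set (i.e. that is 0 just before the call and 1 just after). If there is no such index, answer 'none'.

Answer: 7 9

Derivation:
Start: bits=00000000000000000
After insert 'hen': sets bits 2 5 -> bits=00100100000000000
After insert 'cow': sets bits 12 15 -> bits=00100100000010010
insert 'rat' would touch bits 7 9; currently bit7=0, bit9=0
Bits that are 0 among those (would change 0->1): 7 9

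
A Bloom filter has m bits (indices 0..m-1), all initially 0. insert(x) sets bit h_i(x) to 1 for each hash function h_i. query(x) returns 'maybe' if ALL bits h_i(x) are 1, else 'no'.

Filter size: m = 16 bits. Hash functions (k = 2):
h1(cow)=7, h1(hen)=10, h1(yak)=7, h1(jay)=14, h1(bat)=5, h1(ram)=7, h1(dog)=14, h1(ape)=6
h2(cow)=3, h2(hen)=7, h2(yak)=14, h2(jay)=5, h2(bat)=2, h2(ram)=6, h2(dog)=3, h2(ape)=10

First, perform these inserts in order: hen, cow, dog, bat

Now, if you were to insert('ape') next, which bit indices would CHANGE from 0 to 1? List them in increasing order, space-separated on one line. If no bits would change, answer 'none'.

Answer: 6

Derivation:
Start: bits=0000000000000000
After insert 'hen': sets bits 7 10 -> bits=0000000100100000
After insert 'cow': sets bits 3 7 -> bits=0001000100100000
After insert 'dog': sets bits 3 14 -> bits=0001000100100010
After insert 'bat': sets bits 2 5 -> bits=0011010100100010
insert 'ape' would touch bits 6 10; currently bit6=0, bit10=1
Bits that are 0 among those (would change 0->1): 6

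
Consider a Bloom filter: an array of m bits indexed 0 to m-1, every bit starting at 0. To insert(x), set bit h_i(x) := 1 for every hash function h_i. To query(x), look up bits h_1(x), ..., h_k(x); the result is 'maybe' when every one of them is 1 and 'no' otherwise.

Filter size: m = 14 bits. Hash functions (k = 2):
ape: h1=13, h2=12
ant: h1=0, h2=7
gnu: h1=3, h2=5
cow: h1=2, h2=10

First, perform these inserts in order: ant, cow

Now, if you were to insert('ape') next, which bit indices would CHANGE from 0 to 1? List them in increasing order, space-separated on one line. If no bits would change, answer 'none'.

Answer: 12 13

Derivation:
Start: bits=00000000000000
After insert 'ant': sets bits 0 7 -> bits=10000001000000
After insert 'cow': sets bits 2 10 -> bits=10100001001000
insert 'ape' would touch bits 12 13; currently bit12=0, bit13=0
Bits that are 0 among those (would change 0->1): 12 13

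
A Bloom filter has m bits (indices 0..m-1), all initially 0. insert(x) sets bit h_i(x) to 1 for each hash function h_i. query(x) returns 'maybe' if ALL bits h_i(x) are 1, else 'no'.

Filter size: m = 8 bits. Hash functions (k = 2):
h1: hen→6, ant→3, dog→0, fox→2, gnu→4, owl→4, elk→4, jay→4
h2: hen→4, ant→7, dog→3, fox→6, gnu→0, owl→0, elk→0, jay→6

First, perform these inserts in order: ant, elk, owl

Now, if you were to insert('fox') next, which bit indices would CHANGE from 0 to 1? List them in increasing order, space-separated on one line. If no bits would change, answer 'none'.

Start: bits=00000000
After insert 'ant': sets bits 3 7 -> bits=00010001
After insert 'elk': sets bits 0 4 -> bits=10011001
After insert 'owl': sets bits 0 4 -> bits=10011001
insert 'fox' would touch bits 2 6; currently bit2=0, bit6=0
Bits that are 0 among those (would change 0->1): 2 6

Answer: 2 6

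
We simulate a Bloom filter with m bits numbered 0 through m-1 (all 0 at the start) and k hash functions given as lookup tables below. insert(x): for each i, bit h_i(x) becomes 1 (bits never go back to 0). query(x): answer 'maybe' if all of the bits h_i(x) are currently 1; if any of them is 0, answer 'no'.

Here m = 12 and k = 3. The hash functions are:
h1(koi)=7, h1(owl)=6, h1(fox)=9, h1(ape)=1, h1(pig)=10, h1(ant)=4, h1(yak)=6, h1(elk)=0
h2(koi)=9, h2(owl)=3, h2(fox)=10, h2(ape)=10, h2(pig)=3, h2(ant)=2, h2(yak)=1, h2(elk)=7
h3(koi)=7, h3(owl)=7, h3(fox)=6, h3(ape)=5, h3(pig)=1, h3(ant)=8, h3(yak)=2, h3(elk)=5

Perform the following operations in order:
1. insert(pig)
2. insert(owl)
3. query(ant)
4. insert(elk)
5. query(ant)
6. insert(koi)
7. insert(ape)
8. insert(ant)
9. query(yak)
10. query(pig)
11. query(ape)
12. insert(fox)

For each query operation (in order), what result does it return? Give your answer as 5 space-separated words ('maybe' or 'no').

Start: bits=000000000000
Op 1: insert pig -> sets bits 1 3 10 -> bits=010100000010
Op 2: insert owl -> sets bits 3 6 7 -> bits=010100110010
Op 3: query ant -> checks bit2=0, bit4=0, bit8=0 (has a 0) -> no
Op 4: insert elk -> sets bits 0 5 7 -> bits=110101110010
Op 5: query ant -> checks bit2=0, bit4=0, bit8=0 (has a 0) -> no
Op 6: insert koi -> sets bits 7 9 -> bits=110101110110
Op 7: insert ape -> sets bits 1 5 10 -> bits=110101110110
Op 8: insert ant -> sets bits 2 4 8 -> bits=111111111110
Op 9: query yak -> checks bit1=1, bit2=1, bit6=1 (all 1) -> maybe
Op 10: query pig -> checks bit1=1, bit3=1, bit10=1 (all 1) -> maybe
Op 11: query ape -> checks bit1=1, bit5=1, bit10=1 (all 1) -> maybe
Op 12: insert fox -> sets bits 6 9 10 -> bits=111111111110
Query results in order: no no maybe maybe maybe

Answer: no no maybe maybe maybe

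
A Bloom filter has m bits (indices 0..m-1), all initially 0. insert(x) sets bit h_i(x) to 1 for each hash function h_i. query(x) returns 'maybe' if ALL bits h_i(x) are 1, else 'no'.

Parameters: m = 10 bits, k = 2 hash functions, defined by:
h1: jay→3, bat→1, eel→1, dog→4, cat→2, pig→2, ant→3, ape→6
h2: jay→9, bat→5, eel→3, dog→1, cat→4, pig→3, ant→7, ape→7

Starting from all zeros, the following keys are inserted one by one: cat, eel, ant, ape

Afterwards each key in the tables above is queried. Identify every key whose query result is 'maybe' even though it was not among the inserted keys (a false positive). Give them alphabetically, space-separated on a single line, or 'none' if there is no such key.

Answer: dog pig

Derivation:
Start: bits=0000000000
After insert 'cat': sets bits 2 4 -> bits=0010100000
After insert 'eel': sets bits 1 3 -> bits=0111100000
After insert 'ant': sets bits 3 7 -> bits=0111100100
After insert 'ape': sets bits 6 7 -> bits=0111101100
Not inserted: bat dog jay pig — query each against bits=0111101100:
query bat: checks bit1=1, bit5=0 (has a 0) -> no => not a false positive
query dog: checks bit1=1, bit4=1 (all 1) -> maybe => FALSE POSITIVE
query jay: checks bit3=1, bit9=0 (has a 0) -> no => not a false positive
query pig: checks bit2=1, bit3=1 (all 1) -> maybe => FALSE POSITIVE
False positives (alphabetical): dog pig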